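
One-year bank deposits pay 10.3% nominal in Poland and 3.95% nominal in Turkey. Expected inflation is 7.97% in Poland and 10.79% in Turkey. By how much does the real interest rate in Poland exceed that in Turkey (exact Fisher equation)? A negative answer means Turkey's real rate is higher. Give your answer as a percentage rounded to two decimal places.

Poland: (1 + 0.1030)/(1 + 0.0797) − 1 = 2.1580%
Turkey: (1 + 0.0395)/(1 + 0.1079) − 1 = -6.1738%
Differential = 2.1580% − (-6.1738%) = 8.3318% → 8.33%.

8.33%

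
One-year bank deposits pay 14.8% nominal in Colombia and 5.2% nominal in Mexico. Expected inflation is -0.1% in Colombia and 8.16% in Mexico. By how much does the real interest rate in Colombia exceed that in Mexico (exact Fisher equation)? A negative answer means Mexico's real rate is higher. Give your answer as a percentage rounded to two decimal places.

Colombia: (1 + 0.1480)/(1 − 0.0010) − 1 = 14.9149%
Mexico: (1 + 0.0520)/(1 + 0.0816) − 1 = -2.7367%
Differential = 14.9149% − (-2.7367%) = 17.6516% → 17.65%.

17.65%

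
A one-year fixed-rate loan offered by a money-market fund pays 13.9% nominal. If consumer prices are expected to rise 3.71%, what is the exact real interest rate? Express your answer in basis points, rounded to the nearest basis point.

983 basis points

1 + r = 1.13900 / 1.03710 = 1.098255
r = 1.098255 − 1 = 9.8255%, i.e. 983 basis points.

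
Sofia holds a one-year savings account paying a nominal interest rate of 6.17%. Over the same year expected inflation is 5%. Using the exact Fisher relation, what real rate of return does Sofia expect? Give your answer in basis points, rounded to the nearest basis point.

111 basis points

By the Fisher relation, 1 + r = (1 + i)/(1 + π).
1 + r = 1.06170 / 1.05000 = 1.011143
r = 1.011143 − 1 = 1.1143%, i.e. 111 basis points.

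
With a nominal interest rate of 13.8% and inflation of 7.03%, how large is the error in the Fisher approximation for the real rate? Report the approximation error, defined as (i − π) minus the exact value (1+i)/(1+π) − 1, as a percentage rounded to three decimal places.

Approximate: r ≈ 13.800% − 7.030% = 6.7700%
Exact: (1 + 0.1380)/(1 + 0.0703) − 1 = 6.3253%
Error = 6.7700% − 6.3253% = 0.4447% → 0.445%.

0.445%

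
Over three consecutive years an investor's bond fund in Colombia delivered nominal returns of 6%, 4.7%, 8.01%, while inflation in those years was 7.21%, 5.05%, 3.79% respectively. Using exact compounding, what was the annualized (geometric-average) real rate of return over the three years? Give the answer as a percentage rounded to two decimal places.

Compound the nominal returns: 1.0600 × 1.0470 × 1.0801 = 1.19871658.
Compound inflation: 1.0721 × 1.0505 × 1.0379 = 1.16892559.
Deflate: 1.19871658 / 1.16892559 = 1.02548579.
Annualized real rate = 1.02548579^(1/3) − 1 = 0.8424% → 0.84%.

0.84%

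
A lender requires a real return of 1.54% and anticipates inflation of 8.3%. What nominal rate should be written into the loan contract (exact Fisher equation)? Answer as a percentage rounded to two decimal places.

9.97%

(1 + i) = (1 + r)(1 + π) = 1.01540 × 1.08300 = 1.0996782
i = 1.0996782 − 1, so the required nominal rate is 9.97%.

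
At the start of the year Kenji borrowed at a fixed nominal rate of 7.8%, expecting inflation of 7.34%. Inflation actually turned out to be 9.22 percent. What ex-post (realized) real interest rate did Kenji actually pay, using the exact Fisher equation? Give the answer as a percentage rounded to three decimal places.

-1.300%

Ex-post: (1 + 0.0780)/(1 + 0.0922) − 1 = -1.3001%
So the realized real rate is -1.300%.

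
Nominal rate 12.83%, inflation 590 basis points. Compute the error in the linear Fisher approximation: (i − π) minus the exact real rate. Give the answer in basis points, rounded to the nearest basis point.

Approximate: r ≈ 12.830% − 5.900% = 6.9300%
Exact: (1 + 0.1283)/(1 + 0.0590) − 1 = 6.5439%
Error = 6.9300% − 6.5439% = 0.3861% → 39 basis points.

39 basis points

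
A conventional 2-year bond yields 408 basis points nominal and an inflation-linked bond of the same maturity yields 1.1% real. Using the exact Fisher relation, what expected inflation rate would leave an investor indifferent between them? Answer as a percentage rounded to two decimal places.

(1 + π) = (1 + i)/(1 + r) = 1.04080 / 1.01100 = 1.029476
Break-even inflation = 1.029476 − 1 → 2.95%.

2.95%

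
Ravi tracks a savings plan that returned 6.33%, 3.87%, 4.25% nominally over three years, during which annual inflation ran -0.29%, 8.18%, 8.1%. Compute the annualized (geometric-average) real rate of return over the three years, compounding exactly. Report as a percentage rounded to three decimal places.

Nominal growth factor = 1.0633 × 1.0387 × 1.0425 = 1.15138882
Price-level growth factor = 0.9971 × 1.0818 × 1.0810 = 1.16603447
Real growth factor = 1.15138882 / 1.16603447 = 0.98743979
Annualized real rate = 0.98743979^(1/3) − 1 = -0.4204% → -0.420%.

-0.420%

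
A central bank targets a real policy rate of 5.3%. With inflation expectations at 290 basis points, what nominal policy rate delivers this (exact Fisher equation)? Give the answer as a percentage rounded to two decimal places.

(1 + i) = (1 + r)(1 + π) = 1.05300 × 1.02900 = 1.083537
i = 1.083537 − 1, so the required nominal rate is 8.35%.

8.35%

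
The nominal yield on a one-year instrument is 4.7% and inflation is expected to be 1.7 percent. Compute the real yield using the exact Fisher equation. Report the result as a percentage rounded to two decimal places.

By the Fisher relation, 1 + r = (1 + i)/(1 + π).
1 + r = 1.04700 / 1.01700 = 1.029499
r = 1.029499 − 1 = 2.9499%, i.e. 2.95%.

2.95%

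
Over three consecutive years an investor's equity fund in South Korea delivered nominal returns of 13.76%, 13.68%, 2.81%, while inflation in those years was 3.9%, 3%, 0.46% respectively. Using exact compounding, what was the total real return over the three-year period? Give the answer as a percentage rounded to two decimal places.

Compound the nominal returns: 1.1376 × 1.1368 × 1.0281 = 1.329563.
Compound inflation: 1.0390 × 1.0300 × 1.0046 = 1.075093.
Deflate: 1.329563 / 1.075093 = 1.236696.
Total real return = 1.236696 − 1 → 23.67%.

23.67%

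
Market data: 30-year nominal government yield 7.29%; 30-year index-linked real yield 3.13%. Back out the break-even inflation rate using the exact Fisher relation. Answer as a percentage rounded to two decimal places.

(1 + π) = (1 + i)/(1 + r) = 1.07290 / 1.03130 = 1.040337
Break-even inflation = 1.040337 − 1 → 4.03%.

4.03%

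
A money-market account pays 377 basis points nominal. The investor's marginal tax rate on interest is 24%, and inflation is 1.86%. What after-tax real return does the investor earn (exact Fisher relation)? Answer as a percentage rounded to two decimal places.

0.99%

After-tax nominal return = 3.77% × (1 − 0.24) = 2.8652%.
1 + r = 1.028652 / 1.01860 = 1.009868
After-tax real rate = 1.009868 − 1 → 0.99%.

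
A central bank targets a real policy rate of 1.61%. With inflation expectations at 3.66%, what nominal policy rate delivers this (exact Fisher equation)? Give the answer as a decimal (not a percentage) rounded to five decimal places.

(1 + i) = (1 + r)(1 + π) = 1.01610 × 1.03660 = 1.05328926
i = 1.05328926 − 1, so the required nominal rate is 0.05329.

0.05329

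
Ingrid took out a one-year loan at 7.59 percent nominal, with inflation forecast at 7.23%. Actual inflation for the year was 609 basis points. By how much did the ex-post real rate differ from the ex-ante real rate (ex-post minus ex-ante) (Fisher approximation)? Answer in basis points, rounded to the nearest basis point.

114 basis points

Ex-ante: 7.59% − 7.23% = 0.360%
Ex-post: 7.59% − 6.09% = 1.500%
Difference (ex-post − ex-ante) = 1.1400% → 114 basis points.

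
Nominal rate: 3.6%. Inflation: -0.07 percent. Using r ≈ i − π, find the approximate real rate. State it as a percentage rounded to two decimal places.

r ≈ i − π = 3.6% − (-0.07%) = 3.67%.

3.67%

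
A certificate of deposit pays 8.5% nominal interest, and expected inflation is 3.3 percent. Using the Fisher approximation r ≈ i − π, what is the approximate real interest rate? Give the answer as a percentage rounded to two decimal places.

r ≈ i − π = 8.5% − 3.3% = 5.20%.

5.20%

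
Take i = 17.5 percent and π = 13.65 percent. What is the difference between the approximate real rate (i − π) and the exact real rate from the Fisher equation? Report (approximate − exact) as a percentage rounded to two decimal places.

0.46%

Approximate: r ≈ 17.500% − 13.650% = 3.8500%
Exact: (1 + 0.1750)/(1 + 0.1365) − 1 = 3.3876%
Error = 3.8500% − 3.3876% = 0.4624% → 0.46%.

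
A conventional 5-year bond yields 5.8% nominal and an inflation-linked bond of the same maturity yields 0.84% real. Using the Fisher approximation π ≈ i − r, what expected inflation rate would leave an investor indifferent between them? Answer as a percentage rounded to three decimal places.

4.960%

π ≈ i − r = 5.8% − 0.84% → 4.960%.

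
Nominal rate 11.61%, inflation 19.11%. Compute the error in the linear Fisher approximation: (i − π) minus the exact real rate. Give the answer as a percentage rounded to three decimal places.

-1.203%

Approximate: r ≈ 11.610% − 19.110% = -7.5000%
Exact: (1 + 0.1161)/(1 + 0.1911) − 1 = -6.2967%
Error = -7.5000% − (-6.2967%) = -1.2033% → -1.203%.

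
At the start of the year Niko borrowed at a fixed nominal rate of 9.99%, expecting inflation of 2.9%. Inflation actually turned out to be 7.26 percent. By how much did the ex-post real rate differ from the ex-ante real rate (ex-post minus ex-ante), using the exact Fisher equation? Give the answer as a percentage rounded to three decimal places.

-4.345%

Ex-ante: (1 + 0.0999)/(1 + 0.0290) − 1 = 6.8902%
Ex-post: (1 + 0.0999)/(1 + 0.0726) − 1 = 2.5452%
Difference (ex-post − ex-ante) = -4.3450% → -4.345%.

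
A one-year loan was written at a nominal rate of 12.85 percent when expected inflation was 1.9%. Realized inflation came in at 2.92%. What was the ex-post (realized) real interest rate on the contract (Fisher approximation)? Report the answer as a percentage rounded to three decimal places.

9.930%

Ex-post: 12.85% − 2.92% = 9.930%
So the realized real rate is 9.930%.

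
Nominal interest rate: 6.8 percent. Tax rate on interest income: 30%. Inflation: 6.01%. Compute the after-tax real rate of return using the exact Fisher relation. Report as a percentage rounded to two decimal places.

After-tax nominal return = 6.8% × (1 − 0.3) = 4.7600%.
1 + r = 1.04760 / 1.06010 = 0.988209
After-tax real rate = 0.988209 − 1 → -1.18%.

-1.18%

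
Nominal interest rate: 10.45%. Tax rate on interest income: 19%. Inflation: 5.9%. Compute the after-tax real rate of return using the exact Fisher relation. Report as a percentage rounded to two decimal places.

After-tax nominal return = 10.45% × (1 − 0.19) = 8.4645%.
1 + r = 1.084645 / 1.05900 = 1.024216
After-tax real rate = 1.024216 − 1 → 2.42%.

2.42%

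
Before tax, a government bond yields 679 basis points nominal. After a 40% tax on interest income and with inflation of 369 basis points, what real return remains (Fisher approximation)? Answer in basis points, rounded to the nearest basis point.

38 basis points

After-tax nominal return = 6.79% × (1 − 0.4) = 4.0740%.
r ≈ 4.0740% − 3.69% → 38 basis points.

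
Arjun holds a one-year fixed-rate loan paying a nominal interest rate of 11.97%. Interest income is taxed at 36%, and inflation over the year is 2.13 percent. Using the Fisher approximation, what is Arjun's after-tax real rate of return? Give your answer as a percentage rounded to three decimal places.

5.531%

After-tax nominal return = 11.97% × (1 − 0.36) = 7.6608%.
r ≈ 7.6608% − 2.13% → 5.531%.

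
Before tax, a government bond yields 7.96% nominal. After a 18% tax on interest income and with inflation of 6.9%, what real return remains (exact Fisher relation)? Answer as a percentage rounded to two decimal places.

-0.35%

After-tax nominal return = 7.96% × (1 − 0.18) = 6.5272%.
1 + r = 1.065272 / 1.06900 = 0.996513
After-tax real rate = 0.996513 − 1 → -0.35%.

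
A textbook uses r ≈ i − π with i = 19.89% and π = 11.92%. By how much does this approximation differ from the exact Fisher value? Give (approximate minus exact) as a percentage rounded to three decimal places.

0.849%

Approximate: r ≈ 19.890% − 11.920% = 7.9700%
Exact: (1 + 0.1989)/(1 + 0.1192) − 1 = 7.1212%
Error = 7.9700% − 7.1212% = 0.8488% → 0.849%.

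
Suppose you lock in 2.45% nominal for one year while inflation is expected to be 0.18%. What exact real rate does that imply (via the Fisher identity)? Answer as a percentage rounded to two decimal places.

2.27%

By the Fisher identity, 1 + r = (1 + i)/(1 + π).
1 + r = 1.02450 / 1.00180 = 1.022659
r = 1.022659 − 1 = 2.2659%, i.e. 2.27%.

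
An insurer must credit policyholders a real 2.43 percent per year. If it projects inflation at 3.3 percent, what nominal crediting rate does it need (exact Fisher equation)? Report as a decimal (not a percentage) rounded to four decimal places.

(1 + i) = (1 + r)(1 + π) = 1.02430 × 1.03300 = 1.0581019
i = 1.0581019 − 1, so the required nominal rate is 0.0581.

0.0581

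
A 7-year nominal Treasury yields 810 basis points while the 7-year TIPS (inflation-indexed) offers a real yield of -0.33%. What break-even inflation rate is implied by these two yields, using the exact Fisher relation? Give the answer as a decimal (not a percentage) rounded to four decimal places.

0.0846

(1 + π) = (1 + i)/(1 + r) = 1.08100 / 0.99670 = 1.084579
Break-even inflation = 1.084579 − 1 → 0.0846.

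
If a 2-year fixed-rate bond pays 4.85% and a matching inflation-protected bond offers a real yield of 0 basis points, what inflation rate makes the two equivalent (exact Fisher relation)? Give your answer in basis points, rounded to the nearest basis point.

485 basis points

(1 + π) = (1 + i)/(1 + r) = 1.04850 / 1.00000 = 1.048500
Break-even inflation = 1.048500 − 1 → 485 basis points.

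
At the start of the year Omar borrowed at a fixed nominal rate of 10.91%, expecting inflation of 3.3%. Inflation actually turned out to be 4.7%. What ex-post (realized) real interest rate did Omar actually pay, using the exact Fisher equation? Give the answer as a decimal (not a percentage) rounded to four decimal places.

Ex-post: (1 + 0.1091)/(1 + 0.0470) − 1 = 5.9312%
So the realized real rate is 0.0593.

0.0593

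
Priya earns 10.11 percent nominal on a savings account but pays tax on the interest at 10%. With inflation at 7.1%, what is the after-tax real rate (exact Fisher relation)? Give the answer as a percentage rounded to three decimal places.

After-tax nominal return = 10.11% × (1 − 0.1) = 9.0990%.
1 + r = 1.09099 / 1.07100 = 1.0186648
After-tax real rate = 1.0186648 − 1 → 1.866%.

1.866%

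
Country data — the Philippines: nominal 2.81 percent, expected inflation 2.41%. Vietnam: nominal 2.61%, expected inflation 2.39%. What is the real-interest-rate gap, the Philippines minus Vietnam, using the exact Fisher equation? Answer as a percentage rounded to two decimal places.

The Philippines: (1 + 0.0281)/(1 + 0.0241) − 1 = 0.3906%
Vietnam: (1 + 0.0261)/(1 + 0.0239) − 1 = 0.2149%
Differential = 0.3906% − 0.2149% = 0.1757% → 0.18%.

0.18%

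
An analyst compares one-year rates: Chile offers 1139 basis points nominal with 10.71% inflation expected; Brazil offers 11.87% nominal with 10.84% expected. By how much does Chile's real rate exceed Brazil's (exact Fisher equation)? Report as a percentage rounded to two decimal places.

Chile: (1 + 0.1139)/(1 + 0.1071) − 1 = 0.6142%
Brazil: (1 + 0.1187)/(1 + 0.1084) − 1 = 0.9293%
Differential = 0.6142% − 0.9293% = -0.3151% → -0.32%.

-0.32%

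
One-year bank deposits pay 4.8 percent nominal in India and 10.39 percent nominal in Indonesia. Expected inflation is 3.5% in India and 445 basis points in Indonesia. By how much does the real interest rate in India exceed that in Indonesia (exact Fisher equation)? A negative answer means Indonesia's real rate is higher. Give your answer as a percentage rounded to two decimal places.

-4.43%

India: (1 + 0.0480)/(1 + 0.0350) − 1 = 1.2560%
Indonesia: (1 + 0.1039)/(1 + 0.0445) − 1 = 5.6869%
Differential = 1.2560% − 5.6869% = -4.4309% → -4.43%.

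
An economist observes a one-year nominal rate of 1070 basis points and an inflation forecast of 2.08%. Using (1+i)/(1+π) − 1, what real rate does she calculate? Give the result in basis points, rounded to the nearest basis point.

844 basis points

1 + r = 1.10700 / 1.02080 = 1.084444
r = 1.084444 − 1 = 8.4444%, i.e. 844 basis points.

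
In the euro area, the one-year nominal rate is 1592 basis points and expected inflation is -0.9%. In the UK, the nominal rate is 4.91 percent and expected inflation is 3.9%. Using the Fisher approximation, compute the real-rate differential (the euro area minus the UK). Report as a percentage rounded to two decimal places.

The euro area: 15.92% − (-0.9%) = 16.820%
The UK: 4.91% − 3.9% = 1.010%
Differential = 15.810% → 15.81%.

15.81%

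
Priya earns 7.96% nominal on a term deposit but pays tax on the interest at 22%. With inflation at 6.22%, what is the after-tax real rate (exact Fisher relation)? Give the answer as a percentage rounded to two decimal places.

After-tax nominal return = 7.96% × (1 − 0.22) = 6.2088%.
1 + r = 1.062088 / 1.06220 = 0.999895
After-tax real rate = 0.999895 − 1 → -0.01%.

-0.01%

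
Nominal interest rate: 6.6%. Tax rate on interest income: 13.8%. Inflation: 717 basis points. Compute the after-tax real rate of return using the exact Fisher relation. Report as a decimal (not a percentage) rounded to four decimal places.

After-tax nominal return = 6.6% × (1 − 0.138) = 5.6892%.
1 + r = 1.056892 / 1.07170 = 0.986183
After-tax real rate = 0.986183 − 1 → -0.0138.

-0.0138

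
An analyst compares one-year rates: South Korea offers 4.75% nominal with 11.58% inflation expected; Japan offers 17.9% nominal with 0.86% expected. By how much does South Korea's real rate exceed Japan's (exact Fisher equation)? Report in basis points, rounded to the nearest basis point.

South Korea: (1 + 0.0475)/(1 + 0.1158) − 1 = -6.1212%
Japan: (1 + 0.1790)/(1 + 0.0086) − 1 = 16.8947%
Differential = -6.1212% − 16.8947% = -23.0159% → -2302 basis points.

-2302 basis points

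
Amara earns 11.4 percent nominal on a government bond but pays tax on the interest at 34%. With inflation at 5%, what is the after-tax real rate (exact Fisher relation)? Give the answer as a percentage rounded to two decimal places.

2.40%

After-tax nominal return = 11.4% × (1 − 0.34) = 7.5240%.
1 + r = 1.07524 / 1.05000 = 1.024038
After-tax real rate = 1.024038 − 1 → 2.40%.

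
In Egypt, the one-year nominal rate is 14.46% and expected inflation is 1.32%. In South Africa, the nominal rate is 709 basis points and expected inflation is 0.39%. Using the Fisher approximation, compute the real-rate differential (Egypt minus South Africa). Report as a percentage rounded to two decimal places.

Egypt: 14.46% − 1.32% = 13.140%
South Africa: 7.09% − 0.39% = 6.700%
Differential = 6.440% → 6.44%.

6.44%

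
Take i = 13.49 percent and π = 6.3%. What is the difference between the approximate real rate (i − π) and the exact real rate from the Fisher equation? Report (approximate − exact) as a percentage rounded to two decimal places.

Approximate: r ≈ 13.490% − 6.300% = 7.1900%
Exact: (1 + 0.1349)/(1 + 0.0630) − 1 = 6.7639%
Error = 7.1900% − 6.7639% = 0.4261% → 0.43%.

0.43%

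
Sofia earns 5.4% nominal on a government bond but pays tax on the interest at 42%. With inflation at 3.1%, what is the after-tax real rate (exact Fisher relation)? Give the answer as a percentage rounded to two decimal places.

0.03%

After-tax nominal return = 5.4% × (1 − 0.42) = 3.1320%.
1 + r = 1.03132 / 1.03100 = 1.000310
After-tax real rate = 1.000310 − 1 → 0.03%.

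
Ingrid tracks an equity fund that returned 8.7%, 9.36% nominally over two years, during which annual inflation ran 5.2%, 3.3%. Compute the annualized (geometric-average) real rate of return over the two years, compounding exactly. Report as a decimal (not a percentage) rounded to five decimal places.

0.04589

Nominal growth factor = 1.0870 × 1.0936 = 1.18874320
Price-level growth factor = 1.0520 × 1.0330 = 1.08671600
Real growth factor = 1.18874320 / 1.08671600 = 1.09388580
Annualized real rate = 1.09388580^(1/2) − 1 = 4.5890% → 0.04589.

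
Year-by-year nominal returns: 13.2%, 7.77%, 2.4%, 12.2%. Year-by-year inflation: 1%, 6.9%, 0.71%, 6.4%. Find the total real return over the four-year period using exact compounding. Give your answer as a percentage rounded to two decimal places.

21.15%

Compound the nominal returns: 1.1320 × 1.0777 × 1.0240 × 1.1220 = 1.401642.
Compound inflation: 1.0100 × 1.0690 × 1.0071 × 1.0640 = 1.156947.
Deflate: 1.401642 / 1.156947 = 1.211501.
Total real return = 1.211501 − 1 → 21.15%.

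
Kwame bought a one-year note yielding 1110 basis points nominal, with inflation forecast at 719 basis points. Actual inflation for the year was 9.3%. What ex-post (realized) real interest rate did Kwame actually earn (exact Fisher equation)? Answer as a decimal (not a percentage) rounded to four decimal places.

0.0165

Ex-post: (1 + 0.1110)/(1 + 0.0930) − 1 = 1.6468%
So the realized real rate is 0.0165.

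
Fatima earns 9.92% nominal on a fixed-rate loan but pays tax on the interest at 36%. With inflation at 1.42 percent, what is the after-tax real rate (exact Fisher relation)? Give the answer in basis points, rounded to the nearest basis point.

After-tax nominal return = 9.92% × (1 − 0.36) = 6.3488%.
1 + r = 1.063488 / 1.01420 = 1.048598
After-tax real rate = 1.048598 − 1 → 486 basis points.

486 basis points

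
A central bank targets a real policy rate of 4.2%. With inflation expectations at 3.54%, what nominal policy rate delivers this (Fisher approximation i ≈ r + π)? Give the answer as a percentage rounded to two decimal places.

i ≈ r + π = 4.2% + 3.54% = 7.74%.

7.74%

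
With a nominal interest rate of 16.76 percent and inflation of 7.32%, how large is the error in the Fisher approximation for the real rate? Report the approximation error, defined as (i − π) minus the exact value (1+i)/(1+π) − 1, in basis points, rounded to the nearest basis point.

64 basis points

Approximate: r ≈ 16.760% − 7.320% = 9.4400%
Exact: (1 + 0.1676)/(1 + 0.0732) − 1 = 8.7961%
Error = 9.4400% − 8.7961% = 0.6439% → 64 basis points.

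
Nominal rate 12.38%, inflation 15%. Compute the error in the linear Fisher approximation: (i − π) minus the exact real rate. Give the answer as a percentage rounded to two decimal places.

-0.34%

Approximate: r ≈ 12.380% − 15.000% = -2.6200%
Exact: (1 + 0.1238)/(1 + 0.1500) − 1 = -2.2783%
Error = -2.6200% − (-2.2783%) = -0.3417% → -0.34%.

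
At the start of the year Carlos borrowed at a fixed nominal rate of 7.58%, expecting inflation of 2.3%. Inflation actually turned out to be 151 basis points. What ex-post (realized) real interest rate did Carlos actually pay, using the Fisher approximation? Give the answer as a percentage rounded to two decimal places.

6.07%

Ex-post: 7.58% − 1.51% = 6.070%
So the realized real rate is 6.07%.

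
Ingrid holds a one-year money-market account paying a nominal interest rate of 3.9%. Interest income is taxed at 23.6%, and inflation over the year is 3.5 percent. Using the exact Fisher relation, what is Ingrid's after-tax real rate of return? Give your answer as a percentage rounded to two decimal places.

-0.50%

After-tax nominal return = 3.9% × (1 − 0.236) = 2.9796%.
1 + r = 1.029796 / 1.03500 = 0.994972
After-tax real rate = 0.994972 − 1 → -0.50%.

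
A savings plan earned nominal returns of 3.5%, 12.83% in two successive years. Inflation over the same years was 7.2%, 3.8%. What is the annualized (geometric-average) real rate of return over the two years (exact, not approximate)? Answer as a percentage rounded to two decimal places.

Nominal growth factor = 1.0350 × 1.1283 = 1.16779050
Price-level growth factor = 1.0720 × 1.0380 = 1.11273600
Real growth factor = 1.16779050 / 1.11273600 = 1.04947670
Annualized real rate = 1.04947670^(1/2) − 1 = 2.4440% → 2.44%.

2.44%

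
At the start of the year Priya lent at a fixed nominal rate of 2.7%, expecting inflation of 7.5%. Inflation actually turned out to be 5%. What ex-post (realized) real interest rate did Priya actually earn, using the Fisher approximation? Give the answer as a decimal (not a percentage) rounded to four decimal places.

Ex-post: 2.7% − 5% = -2.300%
So the realized real rate is -0.0230.

-0.0230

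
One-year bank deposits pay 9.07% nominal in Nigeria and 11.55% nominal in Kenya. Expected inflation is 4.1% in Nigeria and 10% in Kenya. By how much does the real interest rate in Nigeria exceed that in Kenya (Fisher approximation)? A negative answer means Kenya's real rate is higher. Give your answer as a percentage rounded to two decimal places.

3.42%

Nigeria: 9.07% − 4.1% = 4.970%
Kenya: 11.55% − 10% = 1.550%
Differential = 3.420% → 3.42%.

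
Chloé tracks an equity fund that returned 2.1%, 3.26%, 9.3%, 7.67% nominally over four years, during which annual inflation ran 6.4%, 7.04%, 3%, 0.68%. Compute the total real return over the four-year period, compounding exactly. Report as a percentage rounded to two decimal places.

Compound the nominal returns: 1.0210 × 1.0326 × 1.0930 × 1.0767 = 1.240717.
Compound inflation: 1.0640 × 1.0704 × 1.0300 × 1.0068 = 1.181050.
Deflate: 1.240717 / 1.181050 = 1.050521.
Total real return = 1.050521 − 1 → 5.05%.

5.05%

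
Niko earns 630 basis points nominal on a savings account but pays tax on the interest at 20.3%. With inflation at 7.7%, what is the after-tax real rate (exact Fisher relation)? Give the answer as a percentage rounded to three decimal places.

After-tax nominal return = 6.3% × (1 − 0.203) = 5.0211%.
1 + r = 1.050211 / 1.07700 = 0.975126
After-tax real rate = 0.975126 − 1 → -2.487%.

-2.487%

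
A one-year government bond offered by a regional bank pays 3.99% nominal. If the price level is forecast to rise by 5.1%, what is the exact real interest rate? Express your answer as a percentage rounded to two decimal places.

-1.06%

By the Fisher identity, 1 + r = (1 + i)/(1 + π).
1 + r = 1.03990 / 1.05100 = 0.989439
r = 0.989439 − 1 = -1.0561%, i.e. -1.06%.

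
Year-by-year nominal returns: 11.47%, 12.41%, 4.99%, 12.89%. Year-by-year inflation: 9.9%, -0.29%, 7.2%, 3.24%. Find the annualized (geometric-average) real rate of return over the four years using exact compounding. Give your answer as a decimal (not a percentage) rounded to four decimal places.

Compound the nominal returns: 1.1147 × 1.1241 × 1.0499 × 1.1289 = 1.48513645.
Compound inflation: 1.0990 × 0.9971 × 1.0720 × 1.0324 = 1.21277208.
Deflate: 1.48513645 / 1.21277208 = 1.22458002.
Annualized real rate = 1.22458002^(1/4) − 1 = 5.1954% → 0.0520.

0.0520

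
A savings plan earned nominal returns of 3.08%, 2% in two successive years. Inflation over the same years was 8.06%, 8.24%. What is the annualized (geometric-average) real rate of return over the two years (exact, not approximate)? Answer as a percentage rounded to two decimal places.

Nominal growth factor = 1.0308 × 1.0200 = 1.05141600
Price-level growth factor = 1.0806 × 1.0824 = 1.16964144
Real growth factor = 1.05141600 / 1.16964144 = 0.89892164
Annualized real rate = 0.89892164^(1/2) − 1 = -5.1885% → -5.19%.

-5.19%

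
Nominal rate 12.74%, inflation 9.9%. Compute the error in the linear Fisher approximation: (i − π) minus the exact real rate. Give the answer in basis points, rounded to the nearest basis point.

Approximate: r ≈ 12.740% − 9.900% = 2.8400%
Exact: (1 + 0.1274)/(1 + 0.0990) − 1 = 2.5842%
Error = 2.8400% − 2.5842% = 0.2558% → 26 basis points.

26 basis points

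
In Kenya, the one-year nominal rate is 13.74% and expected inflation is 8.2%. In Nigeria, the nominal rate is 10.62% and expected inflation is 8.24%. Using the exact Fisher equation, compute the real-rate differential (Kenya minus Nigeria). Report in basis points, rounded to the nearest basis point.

Kenya: (1 + 0.1374)/(1 + 0.0820) − 1 = 5.1201%
Nigeria: (1 + 0.1062)/(1 + 0.0824) − 1 = 2.1988%
Differential = 5.1201% − 2.1988% = 2.9213% → 292 basis points.

292 basis points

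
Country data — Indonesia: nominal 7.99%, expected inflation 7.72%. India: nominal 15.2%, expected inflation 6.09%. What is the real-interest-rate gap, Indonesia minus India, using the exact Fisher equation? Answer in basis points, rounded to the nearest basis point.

Indonesia: (1 + 0.0799)/(1 + 0.0772) − 1 = 0.2506%
India: (1 + 0.1520)/(1 + 0.0609) − 1 = 8.5870%
Differential = 0.2506% − 8.5870% = -8.3364% → -834 basis points.

-834 basis points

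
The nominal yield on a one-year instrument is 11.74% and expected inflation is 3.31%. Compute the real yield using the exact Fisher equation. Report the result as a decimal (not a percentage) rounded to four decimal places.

0.0816

1 + r = 1.11740 / 1.03310 = 1.081599
r = 1.081599 − 1 = 8.1599%, i.e. 0.0816.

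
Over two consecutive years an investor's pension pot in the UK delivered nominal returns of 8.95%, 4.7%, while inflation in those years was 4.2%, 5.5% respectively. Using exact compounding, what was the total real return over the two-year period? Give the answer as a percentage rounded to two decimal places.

3.77%

Compound the nominal returns: 1.0895 × 1.0470 = 1.140707.
Compound inflation: 1.0420 × 1.0550 = 1.099310.
Deflate: 1.140707 / 1.099310 = 1.037657.
Total real return = 1.037657 − 1 → 3.77%.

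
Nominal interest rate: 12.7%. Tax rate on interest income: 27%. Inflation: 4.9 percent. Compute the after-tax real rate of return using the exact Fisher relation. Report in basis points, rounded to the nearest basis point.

After-tax nominal return = 12.7% × (1 − 0.27) = 9.2710%.
1 + r = 1.09271 / 1.04900 = 1.041668
After-tax real rate = 1.041668 − 1 → 417 basis points.

417 basis points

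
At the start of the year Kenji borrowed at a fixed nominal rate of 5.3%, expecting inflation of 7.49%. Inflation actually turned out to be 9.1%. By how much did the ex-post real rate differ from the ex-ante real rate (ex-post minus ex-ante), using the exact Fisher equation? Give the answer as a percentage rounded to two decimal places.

Ex-ante: (1 + 0.0530)/(1 + 0.0749) − 1 = -2.0374%
Ex-post: (1 + 0.0530)/(1 + 0.0910) − 1 = -3.4830%
Difference (ex-post − ex-ante) = -1.4456% → -1.45%.

-1.45%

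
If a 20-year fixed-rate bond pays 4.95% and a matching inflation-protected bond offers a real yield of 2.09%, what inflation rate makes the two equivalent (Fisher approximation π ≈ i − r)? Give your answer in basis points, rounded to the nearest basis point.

π ≈ i − r = 4.95% − 2.09% → 286 basis points.

286 basis points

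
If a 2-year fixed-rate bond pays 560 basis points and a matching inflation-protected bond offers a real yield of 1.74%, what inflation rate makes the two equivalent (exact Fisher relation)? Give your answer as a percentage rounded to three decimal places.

3.794%

(1 + π) = (1 + i)/(1 + r) = 1.05600 / 1.01740 = 1.037940
Break-even inflation = 1.037940 − 1 → 3.794%.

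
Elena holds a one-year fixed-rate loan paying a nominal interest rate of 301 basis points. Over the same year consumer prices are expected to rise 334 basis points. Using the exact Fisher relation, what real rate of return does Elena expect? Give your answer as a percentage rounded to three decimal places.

-0.319%

By the Fisher relation, 1 + r = (1 + i)/(1 + π).
1 + r = 1.03010 / 1.03340 = 0.996807
r = 0.996807 − 1 = -0.3193%, i.e. -0.319%.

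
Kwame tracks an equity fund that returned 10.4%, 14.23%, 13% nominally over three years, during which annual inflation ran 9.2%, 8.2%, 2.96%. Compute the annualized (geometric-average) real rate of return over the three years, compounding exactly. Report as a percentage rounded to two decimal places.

Compound the nominal returns: 1.1040 × 1.1423 × 1.1300 = 1.42504210.
Compound inflation: 1.0920 × 1.0820 × 1.0296 = 1.21651770.
Deflate: 1.42504210 / 1.21651770 = 1.17141090.
Annualized real rate = 1.17141090^(1/3) − 1 = 5.4152% → 5.42%.

5.42%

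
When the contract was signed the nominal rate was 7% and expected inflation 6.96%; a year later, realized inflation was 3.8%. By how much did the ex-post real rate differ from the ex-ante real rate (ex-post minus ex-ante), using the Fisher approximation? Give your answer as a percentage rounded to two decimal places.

Ex-ante: 7% − 6.96% = 0.040%
Ex-post: 7% − 3.8% = 3.200%
Difference (ex-post − ex-ante) = 3.1600% → 3.16%.

3.16%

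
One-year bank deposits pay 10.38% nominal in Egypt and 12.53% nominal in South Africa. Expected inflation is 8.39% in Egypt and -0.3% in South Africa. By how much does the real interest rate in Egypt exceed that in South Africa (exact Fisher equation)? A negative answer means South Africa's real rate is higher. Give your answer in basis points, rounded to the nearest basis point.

Egypt: (1 + 0.1038)/(1 + 0.0839) − 1 = 1.8360%
South Africa: (1 + 0.1253)/(1 − 0.0030) − 1 = 12.8686%
Differential = 1.8360% − 12.8686% = -11.0326% → -1103 basis points.

-1103 basis points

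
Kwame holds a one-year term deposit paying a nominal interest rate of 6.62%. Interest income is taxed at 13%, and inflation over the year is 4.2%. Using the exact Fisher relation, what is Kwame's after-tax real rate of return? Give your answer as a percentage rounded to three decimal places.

After-tax nominal return = 6.62% × (1 − 0.13) = 5.7594%.
1 + r = 1.057594 / 1.04200 = 1.0149655
After-tax real rate = 1.0149655 − 1 → 1.497%.

1.497%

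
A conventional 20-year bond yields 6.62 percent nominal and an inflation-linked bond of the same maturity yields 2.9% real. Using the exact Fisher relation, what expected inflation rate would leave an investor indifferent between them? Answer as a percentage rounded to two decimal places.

(1 + π) = (1 + i)/(1 + r) = 1.06620 / 1.02900 = 1.036152
Break-even inflation = 1.036152 − 1 → 3.62%.

3.62%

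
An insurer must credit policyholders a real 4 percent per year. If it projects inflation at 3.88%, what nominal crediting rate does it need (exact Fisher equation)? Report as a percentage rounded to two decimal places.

8.04%

(1 + i) = (1 + r)(1 + π) = 1.04000 × 1.03880 = 1.080352
i = 1.080352 − 1, so the required nominal rate is 8.04%.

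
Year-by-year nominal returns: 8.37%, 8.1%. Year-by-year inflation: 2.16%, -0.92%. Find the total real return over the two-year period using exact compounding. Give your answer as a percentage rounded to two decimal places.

Nominal growth factor = 1.0837 × 1.0810 = 1.171480
Price-level growth factor = 1.0216 × 0.9908 = 1.012201
Real growth factor = 1.171480 / 1.012201 = 1.157358
Total real return = 1.157358 − 1 → 15.74%.

15.74%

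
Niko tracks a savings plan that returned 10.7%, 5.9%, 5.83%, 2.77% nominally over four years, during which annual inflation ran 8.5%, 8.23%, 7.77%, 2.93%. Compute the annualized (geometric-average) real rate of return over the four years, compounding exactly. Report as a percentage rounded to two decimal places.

Nominal growth factor = 1.1070 × 1.0590 × 1.0583 × 1.0277 = 1.27502510
Price-level growth factor = 1.0850 × 1.0823 × 1.0777 × 1.0293 = 1.30261853
Real growth factor = 1.27502510 / 1.30261853 = 0.97881695
Annualized real rate = 0.97881695^(1/4) − 1 = -0.5338% → -0.53%.

-0.53%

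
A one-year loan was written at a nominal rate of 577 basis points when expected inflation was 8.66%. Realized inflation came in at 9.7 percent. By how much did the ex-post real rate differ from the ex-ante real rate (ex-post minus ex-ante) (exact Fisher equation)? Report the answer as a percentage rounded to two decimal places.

-0.92%

Ex-ante: (1 + 0.0577)/(1 + 0.0866) − 1 = -2.6597%
Ex-post: (1 + 0.0577)/(1 + 0.0970) − 1 = -3.5825%
Difference (ex-post − ex-ante) = -0.9228% → -0.92%.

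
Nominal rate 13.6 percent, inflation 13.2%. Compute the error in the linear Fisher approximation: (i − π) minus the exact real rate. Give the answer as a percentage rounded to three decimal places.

Approximate: r ≈ 13.600% − 13.200% = 0.4000%
Exact: (1 + 0.1360)/(1 + 0.1320) − 1 = 0.3534%
Error = 0.4000% − 0.3534% = 0.0466% → 0.047%.

0.047%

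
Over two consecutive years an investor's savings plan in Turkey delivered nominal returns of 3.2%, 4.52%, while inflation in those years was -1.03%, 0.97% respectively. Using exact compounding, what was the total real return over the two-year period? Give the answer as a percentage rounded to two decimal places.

Nominal growth factor = 1.0320 × 1.0452 = 1.078646
Price-level growth factor = 0.9897 × 1.0097 = 0.999300
Real growth factor = 1.078646 / 0.999300 = 1.079402
Total real return = 1.079402 − 1 → 7.94%.

7.94%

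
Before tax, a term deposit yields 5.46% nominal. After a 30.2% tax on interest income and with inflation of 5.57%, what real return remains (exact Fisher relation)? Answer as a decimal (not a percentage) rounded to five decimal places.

-0.01666

After-tax nominal return = 5.46% × (1 − 0.302) = 3.81108%.
1 + r = 1.0381108 / 1.05570 = 0.983339
After-tax real rate = 0.983339 − 1 → -0.01666.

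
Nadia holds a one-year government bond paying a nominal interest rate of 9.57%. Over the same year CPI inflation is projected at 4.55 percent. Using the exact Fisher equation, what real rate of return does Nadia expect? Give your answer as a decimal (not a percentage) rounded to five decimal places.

By the Fisher equation, 1 + r = (1 + i)/(1 + π).
1 + r = 1.09570 / 1.04550 = 1.0480153
r = 1.0480153 − 1 = 4.80153%, i.e. 0.04802.

0.04802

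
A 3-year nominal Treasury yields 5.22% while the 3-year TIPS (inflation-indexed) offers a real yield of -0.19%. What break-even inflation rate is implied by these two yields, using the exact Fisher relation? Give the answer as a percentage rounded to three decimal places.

5.420%

(1 + π) = (1 + i)/(1 + r) = 1.05220 / 0.99810 = 1.054203
Break-even inflation = 1.054203 − 1 → 5.420%.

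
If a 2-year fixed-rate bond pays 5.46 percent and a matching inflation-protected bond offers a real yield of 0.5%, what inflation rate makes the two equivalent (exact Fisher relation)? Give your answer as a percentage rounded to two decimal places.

(1 + π) = (1 + i)/(1 + r) = 1.05460 / 1.00500 = 1.049353
Break-even inflation = 1.049353 − 1 → 4.94%.

4.94%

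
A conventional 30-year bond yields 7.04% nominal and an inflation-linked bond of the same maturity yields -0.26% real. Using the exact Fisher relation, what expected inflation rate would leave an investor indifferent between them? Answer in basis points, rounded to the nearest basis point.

(1 + π) = (1 + i)/(1 + r) = 1.07040 / 0.99740 = 1.073190
Break-even inflation = 1.073190 − 1 → 732 basis points.

732 basis points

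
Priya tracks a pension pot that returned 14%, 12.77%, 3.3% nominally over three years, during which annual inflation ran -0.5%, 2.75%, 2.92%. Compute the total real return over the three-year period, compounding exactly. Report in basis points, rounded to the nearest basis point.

Nominal growth factor = 1.1400 × 1.1277 × 1.0330 = 1.328002
Price-level growth factor = 0.9950 × 1.0275 × 1.0292 = 1.052215
Real growth factor = 1.328002 / 1.052215 = 1.262101
Total real return = 1.262101 − 1 → 2621 basis points.

2621 basis points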